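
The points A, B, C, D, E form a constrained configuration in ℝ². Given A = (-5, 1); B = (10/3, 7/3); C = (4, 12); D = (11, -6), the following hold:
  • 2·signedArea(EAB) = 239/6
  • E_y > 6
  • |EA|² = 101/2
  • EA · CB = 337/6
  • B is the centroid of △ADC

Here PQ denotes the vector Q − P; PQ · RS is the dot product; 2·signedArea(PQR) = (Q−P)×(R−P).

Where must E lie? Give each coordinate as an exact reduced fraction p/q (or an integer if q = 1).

1. E_x = -1/2  [2·signedArea(EAB) = 239/6 ∩ EA · CB = 337/6]
2. E_y = 13/2  [2·signedArea(EAB) = 239/6 ∩ EA · CB = 337/6]
   → E = (-1/2, 13/2)

E = (-1/2, 13/2)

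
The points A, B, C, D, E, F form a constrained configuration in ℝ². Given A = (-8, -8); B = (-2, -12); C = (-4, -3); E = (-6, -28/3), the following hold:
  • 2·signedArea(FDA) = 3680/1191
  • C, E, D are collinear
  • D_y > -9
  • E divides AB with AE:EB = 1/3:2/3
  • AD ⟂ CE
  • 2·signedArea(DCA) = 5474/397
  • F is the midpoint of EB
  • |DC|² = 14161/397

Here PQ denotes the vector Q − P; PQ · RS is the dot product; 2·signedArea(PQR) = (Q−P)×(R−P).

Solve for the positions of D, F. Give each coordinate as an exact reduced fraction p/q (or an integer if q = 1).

D = (-2302/397, -3452/397)
F = (-4, -32/3)

1. D_x = -2302/397  [C, E, D are collinear ∩ AD ⟂ CE]
2. D_y = -3452/397  [C, E, D are collinear ∩ AD ⟂ CE]
   → D = (-2302/397, -3452/397)
3. F_x = -4  [F is the midpoint of EB]
4. F_y = -32/3  [F is the midpoint of EB]
   → F = (-4, -32/3)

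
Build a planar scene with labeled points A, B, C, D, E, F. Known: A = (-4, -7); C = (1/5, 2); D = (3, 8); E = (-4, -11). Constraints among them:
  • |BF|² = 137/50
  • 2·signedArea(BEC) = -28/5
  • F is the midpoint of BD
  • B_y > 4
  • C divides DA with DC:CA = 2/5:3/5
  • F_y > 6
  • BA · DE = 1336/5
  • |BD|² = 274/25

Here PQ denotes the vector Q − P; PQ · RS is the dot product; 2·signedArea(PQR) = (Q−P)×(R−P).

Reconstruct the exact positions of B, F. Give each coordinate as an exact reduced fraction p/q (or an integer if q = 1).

B = (8/5, 5)
F = (23/10, 13/2)

1. B_x = 8/5  [2·signedArea(BEC) = -28/5 ∩ BA · DE = 1336/5]
2. B_y = 5  [2·signedArea(BEC) = -28/5 ∩ BA · DE = 1336/5]
   → B = (8/5, 5)
3. F_x = 23/10  [F is the midpoint of BD]
4. F_y = 13/2  [F is the midpoint of BD]
   → F = (23/10, 13/2)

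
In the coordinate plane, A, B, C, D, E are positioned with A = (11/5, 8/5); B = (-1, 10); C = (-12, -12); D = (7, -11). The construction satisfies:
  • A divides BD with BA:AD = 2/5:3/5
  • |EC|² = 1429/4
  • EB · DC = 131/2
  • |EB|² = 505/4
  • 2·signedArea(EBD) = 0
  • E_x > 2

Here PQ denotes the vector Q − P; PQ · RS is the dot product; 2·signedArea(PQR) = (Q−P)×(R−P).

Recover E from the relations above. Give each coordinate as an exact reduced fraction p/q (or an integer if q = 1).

1. E_x = 3  [2·signedArea(EBD) = 0 ∩ EB · DC = 131/2]
2. E_y = -1/2  [2·signedArea(EBD) = 0 ∩ EB · DC = 131/2]
   → E = (3, -1/2)

E = (3, -1/2)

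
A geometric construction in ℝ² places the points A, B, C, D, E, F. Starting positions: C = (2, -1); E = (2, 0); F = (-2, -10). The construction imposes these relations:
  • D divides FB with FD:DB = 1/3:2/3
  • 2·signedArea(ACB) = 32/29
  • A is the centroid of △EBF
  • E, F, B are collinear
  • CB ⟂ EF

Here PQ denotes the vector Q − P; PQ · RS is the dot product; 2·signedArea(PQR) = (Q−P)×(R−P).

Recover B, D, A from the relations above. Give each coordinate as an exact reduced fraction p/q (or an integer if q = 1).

A = (16/29, -105/29)
B = (48/29, -25/29)
D = (-68/87, -605/87)

1. B_x = 48/29  [E, F, B are collinear ∩ CB ⟂ EF]
2. B_y = -25/29  [E, F, B are collinear ∩ CB ⟂ EF]
   → B = (48/29, -25/29)
3. D_x = -68/87  [D divides FB with FD:DB = 1/3:2/3]
4. D_y = -605/87  [D divides FB with FD:DB = 1/3:2/3]
   → D = (-68/87, -605/87)
5. A_x = 16/29  [A is the centroid of △EBF]
6. A_y = -105/29  [A is the centroid of △EBF]
   → A = (16/29, -105/29)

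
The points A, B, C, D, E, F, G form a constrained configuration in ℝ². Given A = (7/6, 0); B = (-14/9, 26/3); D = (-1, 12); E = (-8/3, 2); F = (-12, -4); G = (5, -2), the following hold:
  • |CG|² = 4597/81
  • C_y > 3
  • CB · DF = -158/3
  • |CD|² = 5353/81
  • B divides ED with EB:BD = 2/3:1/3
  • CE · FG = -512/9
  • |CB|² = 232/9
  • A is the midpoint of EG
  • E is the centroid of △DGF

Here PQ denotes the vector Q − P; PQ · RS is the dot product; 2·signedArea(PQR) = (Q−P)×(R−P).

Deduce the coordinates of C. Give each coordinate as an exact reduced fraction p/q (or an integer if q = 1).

1. C_x = 4/9  [CB · DF = -158/3 ∩ CE · FG = -512/9]
2. C_y = 4  [CB · DF = -158/3 ∩ CE · FG = -512/9]
   → C = (4/9, 4)

C = (4/9, 4)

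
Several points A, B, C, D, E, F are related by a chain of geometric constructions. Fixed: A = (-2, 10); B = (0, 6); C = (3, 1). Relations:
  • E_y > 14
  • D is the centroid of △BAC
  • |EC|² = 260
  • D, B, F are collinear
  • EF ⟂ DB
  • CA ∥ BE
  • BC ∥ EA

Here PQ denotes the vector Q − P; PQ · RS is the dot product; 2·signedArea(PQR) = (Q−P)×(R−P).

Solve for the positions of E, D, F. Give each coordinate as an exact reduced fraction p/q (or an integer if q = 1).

1. E_x = -5  [BC ∥ EA ∩ CA ∥ BE]
2. E_y = 15  [BC ∥ EA ∩ CA ∥ BE]
   → E = (-5, 15)
3. D_x = 1/3  [D is the centroid of △BAC]
4. D_y = 17/3  [D is the centroid of △BAC]
   → D = (1/3, 17/3)
5. F_x = -7  [D, B, F are collinear ∩ EF ⟂ DB]
6. F_y = 13  [D, B, F are collinear ∩ EF ⟂ DB]
   → F = (-7, 13)

D = (1/3, 17/3)
E = (-5, 15)
F = (-7, 13)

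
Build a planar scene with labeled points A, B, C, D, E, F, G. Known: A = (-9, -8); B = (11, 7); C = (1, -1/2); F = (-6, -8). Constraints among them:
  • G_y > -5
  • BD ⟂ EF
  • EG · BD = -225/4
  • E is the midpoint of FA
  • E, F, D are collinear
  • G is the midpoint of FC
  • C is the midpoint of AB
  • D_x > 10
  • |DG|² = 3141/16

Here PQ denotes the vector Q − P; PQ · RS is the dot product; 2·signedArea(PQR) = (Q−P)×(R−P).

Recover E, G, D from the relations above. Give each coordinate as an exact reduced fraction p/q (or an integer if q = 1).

1. E_x = -15/2  [E is the midpoint of FA]
2. E_y = -8  [E is the midpoint of FA]
   → E = (-15/2, -8)
3. G_x = -5/2  [G is the midpoint of FC]
4. G_y = -17/4  [G is the midpoint of FC]
   → G = (-5/2, -17/4)
5. D_x = 11  [E, F, D are collinear ∩ BD ⟂ EF]
6. D_y = -8  [E, F, D are collinear ∩ BD ⟂ EF]
   → D = (11, -8)

D = (11, -8)
E = (-15/2, -8)
G = (-5/2, -17/4)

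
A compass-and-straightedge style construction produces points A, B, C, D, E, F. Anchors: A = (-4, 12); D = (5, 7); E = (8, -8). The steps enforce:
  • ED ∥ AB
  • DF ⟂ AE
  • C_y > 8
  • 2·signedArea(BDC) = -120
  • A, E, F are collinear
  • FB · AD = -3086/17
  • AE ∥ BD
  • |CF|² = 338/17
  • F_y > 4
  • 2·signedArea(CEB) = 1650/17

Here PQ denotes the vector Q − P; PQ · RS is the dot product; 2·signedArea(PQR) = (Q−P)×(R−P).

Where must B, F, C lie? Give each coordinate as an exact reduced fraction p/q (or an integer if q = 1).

B = (-7, 27)
C = (-29/17, 139/17)
F = (10/17, 74/17)

1. B_x = -7  [AE ∥ BD ∩ ED ∥ AB]
2. B_y = 27  [AE ∥ BD ∩ ED ∥ AB]
   → B = (-7, 27)
3. F_x = 10/17  [A, E, F are collinear ∩ DF ⟂ AE]
4. F_y = 74/17  [A, E, F are collinear ∩ DF ⟂ AE]
   → F = (10/17, 74/17)
5. C_x = -29/17  [2·signedArea(CEB) = 1650/17 ∩ 2·signedArea(BDC) = -120]
6. C_y = 139/17  [2·signedArea(CEB) = 1650/17 ∩ 2·signedArea(BDC) = -120]
   → C = (-29/17, 139/17)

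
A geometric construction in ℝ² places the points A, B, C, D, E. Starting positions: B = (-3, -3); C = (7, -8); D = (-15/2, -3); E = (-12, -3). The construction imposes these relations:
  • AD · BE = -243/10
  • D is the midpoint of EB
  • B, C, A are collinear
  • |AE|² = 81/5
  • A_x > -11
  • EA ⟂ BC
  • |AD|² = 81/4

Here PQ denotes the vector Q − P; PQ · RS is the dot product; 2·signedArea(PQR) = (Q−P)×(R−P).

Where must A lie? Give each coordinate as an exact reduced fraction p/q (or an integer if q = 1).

A = (-51/5, 3/5)

1. A_x = -51/5  [B, C, A are collinear ∩ EA ⟂ BC]
2. A_y = 3/5  [B, C, A are collinear ∩ EA ⟂ BC]
   → A = (-51/5, 3/5)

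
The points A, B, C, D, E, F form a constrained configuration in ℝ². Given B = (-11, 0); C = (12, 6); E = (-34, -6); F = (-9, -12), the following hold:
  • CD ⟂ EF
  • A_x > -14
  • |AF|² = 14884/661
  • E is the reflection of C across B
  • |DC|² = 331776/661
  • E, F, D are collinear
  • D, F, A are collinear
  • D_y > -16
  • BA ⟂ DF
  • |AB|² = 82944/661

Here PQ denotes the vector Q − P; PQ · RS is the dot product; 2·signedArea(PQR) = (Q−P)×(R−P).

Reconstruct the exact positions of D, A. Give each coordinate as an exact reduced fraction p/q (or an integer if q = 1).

A = (-8999/661, -7200/661)
D = (4476/661, -10434/661)

1. D_x = 4476/661  [E, F, D are collinear ∩ CD ⟂ EF]
2. D_y = -10434/661  [E, F, D are collinear ∩ CD ⟂ EF]
   → D = (4476/661, -10434/661)
3. A_x = -8999/661  [D, F, A are collinear ∩ BA ⟂ DF]
4. A_y = -7200/661  [D, F, A are collinear ∩ BA ⟂ DF]
   → A = (-8999/661, -7200/661)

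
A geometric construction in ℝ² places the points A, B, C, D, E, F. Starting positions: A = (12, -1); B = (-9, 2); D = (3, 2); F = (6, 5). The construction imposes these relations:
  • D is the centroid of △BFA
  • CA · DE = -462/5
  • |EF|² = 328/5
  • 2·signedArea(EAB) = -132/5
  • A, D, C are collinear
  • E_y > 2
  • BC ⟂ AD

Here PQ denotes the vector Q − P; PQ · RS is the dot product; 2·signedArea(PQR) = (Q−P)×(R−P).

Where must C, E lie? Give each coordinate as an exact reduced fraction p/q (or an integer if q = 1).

C = (-39/5, 28/5)
E = (-8/5, 11/5)

1. C_x = -39/5  [A, D, C are collinear ∩ BC ⟂ AD]
2. C_y = 28/5  [A, D, C are collinear ∩ BC ⟂ AD]
   → C = (-39/5, 28/5)
3. E_x = -8/5  [2·signedArea(EAB) = -132/5 ∩ CA · DE = -462/5]
4. E_y = 11/5  [2·signedArea(EAB) = -132/5 ∩ CA · DE = -462/5]
   → E = (-8/5, 11/5)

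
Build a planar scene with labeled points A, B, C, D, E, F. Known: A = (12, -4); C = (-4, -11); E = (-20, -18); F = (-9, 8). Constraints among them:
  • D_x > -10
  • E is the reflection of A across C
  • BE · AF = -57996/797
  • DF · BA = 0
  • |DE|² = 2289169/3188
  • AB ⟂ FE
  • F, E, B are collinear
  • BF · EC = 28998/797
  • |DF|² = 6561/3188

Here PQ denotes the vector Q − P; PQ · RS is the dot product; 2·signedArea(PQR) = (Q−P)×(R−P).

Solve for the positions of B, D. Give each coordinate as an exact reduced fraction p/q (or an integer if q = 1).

B = (-8064/797, 4270/797)
D = (-15237/1594, 5323/797)

1. B_x = -8064/797  [F, E, B are collinear ∩ AB ⟂ FE]
2. B_y = 4270/797  [F, E, B are collinear ∩ AB ⟂ FE]
   → B = (-8064/797, 4270/797)
3. D_x = -15237/1594  [line -17628/797·x + 7458/797·y + -218316/797 = 0 ∩ |DE|² = 2289169/3188]
4. D_y = 5323/797  [line -17628/797·x + 7458/797·y + -218316/797 = 0 ∩ |DE|² = 2289169/3188]
   → D = (-15237/1594, 5323/797)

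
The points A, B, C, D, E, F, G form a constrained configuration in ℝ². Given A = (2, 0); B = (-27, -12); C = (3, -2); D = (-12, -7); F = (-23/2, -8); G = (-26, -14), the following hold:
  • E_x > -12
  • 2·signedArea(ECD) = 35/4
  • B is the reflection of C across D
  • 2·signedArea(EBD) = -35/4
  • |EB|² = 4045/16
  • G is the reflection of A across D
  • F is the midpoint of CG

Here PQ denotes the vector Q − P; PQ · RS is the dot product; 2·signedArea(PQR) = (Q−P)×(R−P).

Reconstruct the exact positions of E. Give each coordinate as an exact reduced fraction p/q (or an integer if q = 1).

1. E_x = -47/4  [line -5·x + 15·y + 215/4 = 0 ∩ |EB|² = 4045/16]
2. E_y = -15/2  [line -5·x + 15·y + 215/4 = 0 ∩ |EB|² = 4045/16]
   → E = (-47/4, -15/2)

E = (-47/4, -15/2)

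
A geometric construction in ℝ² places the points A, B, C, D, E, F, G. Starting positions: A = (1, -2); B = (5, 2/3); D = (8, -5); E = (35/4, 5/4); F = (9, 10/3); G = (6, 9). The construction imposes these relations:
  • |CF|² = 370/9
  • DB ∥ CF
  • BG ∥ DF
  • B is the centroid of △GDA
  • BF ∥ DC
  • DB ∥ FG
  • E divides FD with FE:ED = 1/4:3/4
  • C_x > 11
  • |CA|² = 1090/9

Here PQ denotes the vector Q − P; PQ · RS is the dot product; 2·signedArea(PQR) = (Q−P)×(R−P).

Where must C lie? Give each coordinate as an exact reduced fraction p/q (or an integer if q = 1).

1. C_x = 12  [DB ∥ CF ∩ BF ∥ DC]
2. C_y = -7/3  [DB ∥ CF ∩ BF ∥ DC]
   → C = (12, -7/3)

C = (12, -7/3)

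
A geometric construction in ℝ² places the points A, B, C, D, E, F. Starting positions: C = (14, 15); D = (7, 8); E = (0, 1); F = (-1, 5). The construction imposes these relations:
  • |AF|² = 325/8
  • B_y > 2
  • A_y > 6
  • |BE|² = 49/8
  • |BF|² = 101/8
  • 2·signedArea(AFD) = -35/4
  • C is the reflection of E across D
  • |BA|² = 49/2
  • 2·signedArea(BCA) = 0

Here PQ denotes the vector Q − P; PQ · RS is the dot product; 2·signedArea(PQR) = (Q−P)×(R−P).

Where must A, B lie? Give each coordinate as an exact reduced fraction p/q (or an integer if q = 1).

A = (21/4, 25/4)
B = (7/4, 11/4)

1. A_x = 21/4  [line -3·x + 8·y + -137/4 = 0 ∩ |AF|² = 325/8]
2. A_y = 25/4  [line -3·x + 8·y + -137/4 = 0 ∩ |AF|² = 325/8]
   → A = (21/4, 25/4)
3. B_x = 7/4  [line 35/4·x + -35/4·y + 35/4 = 0 ∩ |BE|² = 49/8]
4. B_y = 11/4  [line 35/4·x + -35/4·y + 35/4 = 0 ∩ |BE|² = 49/8]
   → B = (7/4, 11/4)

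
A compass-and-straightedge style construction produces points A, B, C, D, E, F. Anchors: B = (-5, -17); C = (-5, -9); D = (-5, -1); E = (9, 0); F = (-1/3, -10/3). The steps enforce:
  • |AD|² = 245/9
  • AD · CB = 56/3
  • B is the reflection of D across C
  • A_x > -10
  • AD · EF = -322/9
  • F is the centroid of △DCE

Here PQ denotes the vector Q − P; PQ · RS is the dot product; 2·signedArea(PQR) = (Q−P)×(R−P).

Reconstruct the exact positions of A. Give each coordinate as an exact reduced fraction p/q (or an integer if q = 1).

1. A_x = -29/3  [AD · CB = 56/3 ∩ AD · EF = -322/9]
2. A_y = 4/3  [AD · CB = 56/3 ∩ AD · EF = -322/9]
   → A = (-29/3, 4/3)

A = (-29/3, 4/3)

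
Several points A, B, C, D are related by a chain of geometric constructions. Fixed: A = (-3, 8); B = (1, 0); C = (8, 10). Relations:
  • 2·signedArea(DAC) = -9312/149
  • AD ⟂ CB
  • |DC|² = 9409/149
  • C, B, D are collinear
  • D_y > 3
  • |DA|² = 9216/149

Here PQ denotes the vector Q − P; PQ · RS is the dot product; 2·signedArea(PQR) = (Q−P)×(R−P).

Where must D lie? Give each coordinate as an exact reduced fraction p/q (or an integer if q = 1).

D = (513/149, 520/149)

1. D_x = 513/149  [C, B, D are collinear ∩ AD ⟂ CB]
2. D_y = 520/149  [C, B, D are collinear ∩ AD ⟂ CB]
   → D = (513/149, 520/149)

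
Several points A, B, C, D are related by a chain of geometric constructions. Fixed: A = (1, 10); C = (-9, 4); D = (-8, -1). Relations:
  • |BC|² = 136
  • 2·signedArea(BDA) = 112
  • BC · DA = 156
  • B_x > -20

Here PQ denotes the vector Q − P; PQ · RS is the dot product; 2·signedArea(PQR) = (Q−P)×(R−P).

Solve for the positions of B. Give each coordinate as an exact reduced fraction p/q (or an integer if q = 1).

B = (-19, -2)

1. B_x = -19  [2·signedArea(BDA) = 112 ∩ BC · DA = 156]
2. B_y = -2  [2·signedArea(BDA) = 112 ∩ BC · DA = 156]
   → B = (-19, -2)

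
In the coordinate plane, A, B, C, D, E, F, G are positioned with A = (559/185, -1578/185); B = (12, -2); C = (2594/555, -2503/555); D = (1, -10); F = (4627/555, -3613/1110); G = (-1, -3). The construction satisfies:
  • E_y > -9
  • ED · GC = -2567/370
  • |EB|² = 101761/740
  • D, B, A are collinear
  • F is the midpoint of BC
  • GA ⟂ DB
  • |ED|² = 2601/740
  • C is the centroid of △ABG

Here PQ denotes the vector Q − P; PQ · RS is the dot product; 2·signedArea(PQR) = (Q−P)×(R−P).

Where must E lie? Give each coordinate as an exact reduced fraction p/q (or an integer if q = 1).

E = (931/370, -1646/185)

1. E_x = 931/370  [line -3149/555·x + 838/555·y + 10253/370 = 0 ∩ |ED|² = 2601/740]
2. E_y = -1646/185  [line -3149/555·x + 838/555·y + 10253/370 = 0 ∩ |ED|² = 2601/740]
   → E = (931/370, -1646/185)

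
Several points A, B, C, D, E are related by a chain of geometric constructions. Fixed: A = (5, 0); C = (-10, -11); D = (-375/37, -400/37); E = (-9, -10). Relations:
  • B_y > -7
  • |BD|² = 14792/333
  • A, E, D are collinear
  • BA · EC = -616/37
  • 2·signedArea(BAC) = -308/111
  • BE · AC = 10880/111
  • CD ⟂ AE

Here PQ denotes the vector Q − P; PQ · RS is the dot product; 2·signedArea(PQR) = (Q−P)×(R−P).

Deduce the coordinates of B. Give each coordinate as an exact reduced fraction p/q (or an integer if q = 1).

B = (-523/111, -770/111)

1. B_x = -523/111  [BE · AC = 10880/111 ∩ 2·signedArea(BAC) = -308/111]
2. B_y = -770/111  [BE · AC = 10880/111 ∩ 2·signedArea(BAC) = -308/111]
   → B = (-523/111, -770/111)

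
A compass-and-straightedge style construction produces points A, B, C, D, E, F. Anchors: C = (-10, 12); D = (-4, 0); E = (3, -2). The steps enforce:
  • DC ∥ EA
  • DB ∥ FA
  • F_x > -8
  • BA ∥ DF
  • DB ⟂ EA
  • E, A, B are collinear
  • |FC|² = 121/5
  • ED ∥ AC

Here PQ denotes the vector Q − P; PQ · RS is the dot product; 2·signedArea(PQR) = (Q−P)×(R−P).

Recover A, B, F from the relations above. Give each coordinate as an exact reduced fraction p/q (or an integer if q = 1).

1. A_x = -3  [ED ∥ AC ∩ DC ∥ EA]
2. A_y = 10  [ED ∥ AC ∩ DC ∥ EA]
   → A = (-3, 10)
3. B_x = 4/5  [E, A, B are collinear ∩ DB ⟂ EA]
4. B_y = 12/5  [E, A, B are collinear ∩ DB ⟂ EA]
   → B = (4/5, 12/5)
5. F_x = -39/5  [DB ∥ FA ∩ BA ∥ DF]
6. F_y = 38/5  [DB ∥ FA ∩ BA ∥ DF]
   → F = (-39/5, 38/5)

A = (-3, 10)
B = (4/5, 12/5)
F = (-39/5, 38/5)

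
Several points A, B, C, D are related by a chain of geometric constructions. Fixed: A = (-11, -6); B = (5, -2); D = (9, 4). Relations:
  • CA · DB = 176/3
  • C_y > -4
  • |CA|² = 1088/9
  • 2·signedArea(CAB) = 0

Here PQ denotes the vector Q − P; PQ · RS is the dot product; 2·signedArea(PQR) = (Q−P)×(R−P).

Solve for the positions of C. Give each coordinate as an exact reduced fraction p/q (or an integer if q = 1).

C = (-1/3, -10/3)

1. C_x = -1/3  [2·signedArea(CAB) = 0 ∩ CA · DB = 176/3]
2. C_y = -10/3  [2·signedArea(CAB) = 0 ∩ CA · DB = 176/3]
   → C = (-1/3, -10/3)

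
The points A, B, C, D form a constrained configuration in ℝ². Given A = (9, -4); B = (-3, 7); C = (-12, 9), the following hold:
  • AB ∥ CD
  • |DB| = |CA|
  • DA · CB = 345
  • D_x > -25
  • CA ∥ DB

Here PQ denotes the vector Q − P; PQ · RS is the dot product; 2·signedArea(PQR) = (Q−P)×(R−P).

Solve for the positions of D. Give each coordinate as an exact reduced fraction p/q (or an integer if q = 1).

1. D_x = -24  [CA ∥ DB ∩ AB ∥ CD]
2. D_y = 20  [CA ∥ DB ∩ AB ∥ CD]
   → D = (-24, 20)

D = (-24, 20)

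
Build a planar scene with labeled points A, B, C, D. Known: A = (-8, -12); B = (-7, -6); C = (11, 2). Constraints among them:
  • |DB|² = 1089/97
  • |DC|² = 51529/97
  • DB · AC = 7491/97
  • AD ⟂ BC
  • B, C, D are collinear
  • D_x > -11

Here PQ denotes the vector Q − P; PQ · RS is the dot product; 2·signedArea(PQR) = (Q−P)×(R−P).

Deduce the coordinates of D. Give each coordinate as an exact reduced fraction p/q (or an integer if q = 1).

1. D_x = -976/97  [B, C, D are collinear ∩ AD ⟂ BC]
2. D_y = -714/97  [B, C, D are collinear ∩ AD ⟂ BC]
   → D = (-976/97, -714/97)

D = (-976/97, -714/97)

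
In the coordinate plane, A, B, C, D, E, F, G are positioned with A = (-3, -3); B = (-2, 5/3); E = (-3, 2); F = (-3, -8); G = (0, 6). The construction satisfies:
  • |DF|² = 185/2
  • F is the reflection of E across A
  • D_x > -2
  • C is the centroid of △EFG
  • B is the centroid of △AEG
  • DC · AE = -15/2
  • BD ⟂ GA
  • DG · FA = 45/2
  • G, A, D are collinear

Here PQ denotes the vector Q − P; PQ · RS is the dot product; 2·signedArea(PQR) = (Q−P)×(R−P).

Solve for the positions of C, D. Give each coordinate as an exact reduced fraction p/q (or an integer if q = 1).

1. C_x = -2  [C is the centroid of △EFG]
2. C_y = 0  [C is the centroid of △EFG]
   → C = (-2, 0)
3. D_x = -3/2  [G, A, D are collinear ∩ BD ⟂ GA]
4. D_y = 3/2  [G, A, D are collinear ∩ BD ⟂ GA]
   → D = (-3/2, 3/2)

C = (-2, 0)
D = (-3/2, 3/2)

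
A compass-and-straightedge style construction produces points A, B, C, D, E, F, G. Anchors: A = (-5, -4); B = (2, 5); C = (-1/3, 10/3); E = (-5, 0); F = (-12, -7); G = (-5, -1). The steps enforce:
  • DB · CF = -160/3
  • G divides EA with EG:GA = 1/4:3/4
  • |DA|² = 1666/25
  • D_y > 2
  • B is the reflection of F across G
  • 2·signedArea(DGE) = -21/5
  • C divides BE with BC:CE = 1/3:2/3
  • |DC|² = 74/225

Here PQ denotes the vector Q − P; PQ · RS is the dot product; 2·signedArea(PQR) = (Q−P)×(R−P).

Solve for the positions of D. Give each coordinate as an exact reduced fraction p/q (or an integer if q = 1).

1. D_x = -4/5  [2·signedArea(DGE) = -21/5 ∩ DB · CF = -160/3]
2. D_y = 3  [2·signedArea(DGE) = -21/5 ∩ DB · CF = -160/3]
   → D = (-4/5, 3)

D = (-4/5, 3)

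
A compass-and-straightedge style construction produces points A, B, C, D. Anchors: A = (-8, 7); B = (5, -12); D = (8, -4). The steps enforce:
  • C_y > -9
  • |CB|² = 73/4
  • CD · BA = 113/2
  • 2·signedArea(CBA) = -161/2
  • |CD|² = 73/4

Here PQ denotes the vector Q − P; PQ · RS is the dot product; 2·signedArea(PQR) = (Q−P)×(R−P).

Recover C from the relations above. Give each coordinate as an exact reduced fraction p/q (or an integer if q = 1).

1. C_x = 13/2  [2·signedArea(CBA) = -161/2 ∩ CD · BA = 113/2]
2. C_y = -8  [2·signedArea(CBA) = -161/2 ∩ CD · BA = 113/2]
   → C = (13/2, -8)

C = (13/2, -8)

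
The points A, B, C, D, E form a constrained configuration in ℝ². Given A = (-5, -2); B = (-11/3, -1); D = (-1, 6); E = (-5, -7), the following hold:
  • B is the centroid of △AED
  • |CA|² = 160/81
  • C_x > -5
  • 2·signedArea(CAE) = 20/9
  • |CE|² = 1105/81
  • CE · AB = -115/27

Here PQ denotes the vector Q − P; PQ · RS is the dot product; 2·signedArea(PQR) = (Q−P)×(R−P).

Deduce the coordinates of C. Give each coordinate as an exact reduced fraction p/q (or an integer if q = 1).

C = (-41/9, -10/3)

1. C_x = -41/9  [CE · AB = -115/27 ∩ 2·signedArea(CAE) = 20/9]
2. C_y = -10/3  [CE · AB = -115/27 ∩ 2·signedArea(CAE) = 20/9]
   → C = (-41/9, -10/3)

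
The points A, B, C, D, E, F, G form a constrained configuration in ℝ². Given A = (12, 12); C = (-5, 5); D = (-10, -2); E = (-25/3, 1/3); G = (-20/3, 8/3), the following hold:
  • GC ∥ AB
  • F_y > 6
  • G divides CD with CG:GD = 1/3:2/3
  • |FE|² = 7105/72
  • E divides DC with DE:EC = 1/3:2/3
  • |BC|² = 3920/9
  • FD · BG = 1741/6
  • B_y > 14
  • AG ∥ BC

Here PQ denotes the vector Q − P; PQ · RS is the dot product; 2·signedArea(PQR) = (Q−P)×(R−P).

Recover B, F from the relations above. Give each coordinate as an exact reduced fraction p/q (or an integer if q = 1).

B = (41/3, 43/3)
F = (-3/4, 27/4)

1. B_x = 41/3  [AG ∥ BC ∩ GC ∥ AB]
2. B_y = 43/3  [AG ∥ BC ∩ GC ∥ AB]
   → B = (41/3, 43/3)
3. F_x = -3/4  [line 61/3·x + 35/3·y + -127/2 = 0 ∩ |FE|² = 7105/72]
4. F_y = 27/4  [line 61/3·x + 35/3·y + -127/2 = 0 ∩ |FE|² = 7105/72]
   → F = (-3/4, 27/4)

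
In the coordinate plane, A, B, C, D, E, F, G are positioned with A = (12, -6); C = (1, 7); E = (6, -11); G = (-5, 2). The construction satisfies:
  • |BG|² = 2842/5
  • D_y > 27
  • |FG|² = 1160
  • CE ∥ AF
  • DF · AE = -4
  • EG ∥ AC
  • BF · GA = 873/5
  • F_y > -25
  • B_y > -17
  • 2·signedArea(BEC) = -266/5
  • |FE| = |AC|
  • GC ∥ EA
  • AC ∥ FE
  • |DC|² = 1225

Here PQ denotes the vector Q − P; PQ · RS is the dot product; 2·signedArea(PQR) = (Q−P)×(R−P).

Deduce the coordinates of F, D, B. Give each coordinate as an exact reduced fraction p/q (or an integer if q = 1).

1. F_x = 17  [AC ∥ FE ∩ CE ∥ AF]
2. F_y = -24  [AC ∥ FE ∩ CE ∥ AF]
   → F = (17, -24)
3. D_x = -27  [line 6·x + 5·y + 22 = 0 ∩ |DC|² = 1225]
4. D_y = 28  [line 6·x + 5·y + 22 = 0 ∩ |DC|² = 1225]
   → D = (-27, 28)
5. B_x = 52/5  [2·signedArea(BEC) = -266/5 ∩ BF · GA = 873/5]
6. B_y = -81/5  [2·signedArea(BEC) = -266/5 ∩ BF · GA = 873/5]
   → B = (52/5, -81/5)

B = (52/5, -81/5)
D = (-27, 28)
F = (17, -24)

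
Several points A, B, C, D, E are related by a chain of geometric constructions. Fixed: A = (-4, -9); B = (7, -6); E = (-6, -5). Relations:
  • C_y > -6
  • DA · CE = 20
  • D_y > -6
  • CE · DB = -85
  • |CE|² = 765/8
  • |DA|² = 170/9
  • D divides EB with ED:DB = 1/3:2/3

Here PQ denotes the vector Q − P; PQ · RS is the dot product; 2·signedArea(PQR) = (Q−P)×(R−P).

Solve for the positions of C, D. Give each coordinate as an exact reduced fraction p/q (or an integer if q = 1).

C = (15/4, -23/4)
D = (-5/3, -16/3)

1. D_x = -5/3  [D divides EB with ED:DB = 1/3:2/3]
2. D_y = -16/3  [D divides EB with ED:DB = 1/3:2/3]
   → D = (-5/3, -16/3)
3. C_x = 15/4  [CE · DB = -85 ∩ DA · CE = 20]
4. C_y = -23/4  [CE · DB = -85 ∩ DA · CE = 20]
   → C = (15/4, -23/4)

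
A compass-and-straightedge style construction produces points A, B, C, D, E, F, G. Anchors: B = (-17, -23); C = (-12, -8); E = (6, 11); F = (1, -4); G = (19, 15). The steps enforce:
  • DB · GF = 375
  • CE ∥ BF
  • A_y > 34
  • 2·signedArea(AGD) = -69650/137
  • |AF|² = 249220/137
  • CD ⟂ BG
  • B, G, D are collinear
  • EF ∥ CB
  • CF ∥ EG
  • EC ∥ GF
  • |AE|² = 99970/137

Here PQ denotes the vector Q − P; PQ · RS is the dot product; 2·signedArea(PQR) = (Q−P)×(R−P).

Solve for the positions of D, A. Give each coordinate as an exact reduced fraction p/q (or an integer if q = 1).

A = (2623/137, 4740/137)
D = (-979/137, -1726/137)

1. D_x = -979/137  [B, G, D are collinear ∩ CD ⟂ BG]
2. D_y = -1726/137  [B, G, D are collinear ∩ CD ⟂ BG]
   → D = (-979/137, -1726/137)
3. A_x = 2623/137  [line 3781/137·x + -3582/137·y + 51541/137 = 0 ∩ |AF|² = 249220/137]
4. A_y = 4740/137  [line 3781/137·x + -3582/137·y + 51541/137 = 0 ∩ |AF|² = 249220/137]
   → A = (2623/137, 4740/137)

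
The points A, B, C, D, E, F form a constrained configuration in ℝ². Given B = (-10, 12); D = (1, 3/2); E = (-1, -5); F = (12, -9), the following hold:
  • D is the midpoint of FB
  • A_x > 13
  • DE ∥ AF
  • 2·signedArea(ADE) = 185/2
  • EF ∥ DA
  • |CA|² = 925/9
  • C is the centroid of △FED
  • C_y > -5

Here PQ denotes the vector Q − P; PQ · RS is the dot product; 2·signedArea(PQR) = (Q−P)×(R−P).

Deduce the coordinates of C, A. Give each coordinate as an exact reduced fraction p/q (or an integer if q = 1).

1. C_x = 4  [C is the centroid of △FED]
2. C_y = -25/6  [C is the centroid of △FED]
   → C = (4, -25/6)
3. A_x = 14  [DE ∥ AF ∩ EF ∥ DA]
4. A_y = -5/2  [DE ∥ AF ∩ EF ∥ DA]
   → A = (14, -5/2)

A = (14, -5/2)
C = (4, -25/6)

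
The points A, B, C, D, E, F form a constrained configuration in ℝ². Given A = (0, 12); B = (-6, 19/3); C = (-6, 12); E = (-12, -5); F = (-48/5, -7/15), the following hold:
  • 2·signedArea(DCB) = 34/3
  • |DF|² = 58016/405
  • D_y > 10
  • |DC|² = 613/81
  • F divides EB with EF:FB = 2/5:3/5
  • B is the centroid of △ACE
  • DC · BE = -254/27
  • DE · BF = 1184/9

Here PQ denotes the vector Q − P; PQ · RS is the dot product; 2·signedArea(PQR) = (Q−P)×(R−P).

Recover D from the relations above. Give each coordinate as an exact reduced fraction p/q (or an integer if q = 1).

D = (-4, 91/9)

1. D_x = -4  [2·signedArea(DCB) = 34/3 ∩ DC · BE = -254/27]
2. D_y = 91/9  [2·signedArea(DCB) = 34/3 ∩ DC · BE = -254/27]
   → D = (-4, 91/9)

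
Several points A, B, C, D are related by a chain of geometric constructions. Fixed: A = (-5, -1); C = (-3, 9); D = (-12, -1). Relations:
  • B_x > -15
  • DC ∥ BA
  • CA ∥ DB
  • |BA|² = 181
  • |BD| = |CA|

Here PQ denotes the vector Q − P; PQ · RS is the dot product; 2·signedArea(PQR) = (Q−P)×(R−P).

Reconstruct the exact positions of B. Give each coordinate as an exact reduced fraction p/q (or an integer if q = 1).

B = (-14, -11)

1. B_x = -14  [DC ∥ BA ∩ CA ∥ DB]
2. B_y = -11  [DC ∥ BA ∩ CA ∥ DB]
   → B = (-14, -11)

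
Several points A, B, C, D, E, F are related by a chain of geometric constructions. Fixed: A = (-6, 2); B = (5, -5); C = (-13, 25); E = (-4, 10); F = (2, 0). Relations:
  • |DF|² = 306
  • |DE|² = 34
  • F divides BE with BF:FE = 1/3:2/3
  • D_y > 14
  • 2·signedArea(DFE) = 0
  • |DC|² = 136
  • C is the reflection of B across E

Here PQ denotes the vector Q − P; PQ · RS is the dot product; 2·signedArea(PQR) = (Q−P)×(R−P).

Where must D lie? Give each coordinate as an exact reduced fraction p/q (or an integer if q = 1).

1. D_x = -7  [line -10·x + -6·y + 20 = 0 ∩ |DE|² = 34]
2. D_y = 15  [line -10·x + -6·y + 20 = 0 ∩ |DE|² = 34]
   → D = (-7, 15)

D = (-7, 15)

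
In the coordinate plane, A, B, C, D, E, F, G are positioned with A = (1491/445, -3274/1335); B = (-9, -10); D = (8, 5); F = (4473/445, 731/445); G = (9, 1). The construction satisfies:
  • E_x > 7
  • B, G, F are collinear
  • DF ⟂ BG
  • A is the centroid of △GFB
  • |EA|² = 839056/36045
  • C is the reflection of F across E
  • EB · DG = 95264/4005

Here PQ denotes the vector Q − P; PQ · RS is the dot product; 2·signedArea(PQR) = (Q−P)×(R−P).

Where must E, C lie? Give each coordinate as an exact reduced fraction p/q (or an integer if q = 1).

C = (2173/445, -6071/4005)
E = (3323/445, 254/4005)

1. E_x = 3323/445  [line -1·x + 4·y + 28891/4005 = 0 ∩ |EA|² = 839056/36045]
2. E_y = 254/4005  [line -1·x + 4·y + 28891/4005 = 0 ∩ |EA|² = 839056/36045]
   → E = (3323/445, 254/4005)
3. C_x = 2173/445  [C is the reflection of F across E]
4. C_y = -6071/4005  [C is the reflection of F across E]
   → C = (2173/445, -6071/4005)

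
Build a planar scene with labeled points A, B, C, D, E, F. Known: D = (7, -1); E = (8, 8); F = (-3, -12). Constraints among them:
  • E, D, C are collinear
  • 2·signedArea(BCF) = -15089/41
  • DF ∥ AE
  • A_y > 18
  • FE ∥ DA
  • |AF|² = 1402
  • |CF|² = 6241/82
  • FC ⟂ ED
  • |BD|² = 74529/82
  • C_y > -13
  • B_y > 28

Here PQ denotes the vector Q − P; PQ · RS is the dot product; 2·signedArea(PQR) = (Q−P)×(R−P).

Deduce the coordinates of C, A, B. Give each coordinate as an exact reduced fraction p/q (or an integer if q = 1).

A = (18, 19)
B = (847/82, 2375/82)
C = (465/82, -1063/82)

1. C_x = 465/82  [E, D, C are collinear ∩ FC ⟂ ED]
2. C_y = -1063/82  [E, D, C are collinear ∩ FC ⟂ ED]
   → C = (465/82, -1063/82)
3. A_x = 18  [DF ∥ AE ∩ FE ∥ DA]
4. A_y = 19  [DF ∥ AE ∩ FE ∥ DA]
   → A = (18, 19)
5. B_x = 847/82  [line -79/82·x + -711/82·y + 21409/82 = 0 ∩ |BD|² = 74529/82]
6. B_y = 2375/82  [line -79/82·x + -711/82·y + 21409/82 = 0 ∩ |BD|² = 74529/82]
   → B = (847/82, 2375/82)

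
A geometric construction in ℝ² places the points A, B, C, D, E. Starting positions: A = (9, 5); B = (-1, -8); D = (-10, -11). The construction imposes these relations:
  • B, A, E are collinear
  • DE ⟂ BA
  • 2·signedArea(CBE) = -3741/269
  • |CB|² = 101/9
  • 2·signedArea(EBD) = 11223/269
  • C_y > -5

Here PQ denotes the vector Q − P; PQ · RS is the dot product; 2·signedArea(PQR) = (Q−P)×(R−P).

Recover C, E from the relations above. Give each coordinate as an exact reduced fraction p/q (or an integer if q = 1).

1. E_x = -1559/269  [B, A, E are collinear ∩ DE ⟂ BA]
2. E_y = -3829/269  [B, A, E are collinear ∩ DE ⟂ BA]
   → E = (-1559/269, -3829/269)
3. C_x = -2/3  [line 1677/269·x + -1290/269·y + -4902/269 = 0 ∩ |CB|² = 101/9]
4. C_y = -14/3  [line 1677/269·x + -1290/269·y + -4902/269 = 0 ∩ |CB|² = 101/9]
   → C = (-2/3, -14/3)

C = (-2/3, -14/3)
E = (-1559/269, -3829/269)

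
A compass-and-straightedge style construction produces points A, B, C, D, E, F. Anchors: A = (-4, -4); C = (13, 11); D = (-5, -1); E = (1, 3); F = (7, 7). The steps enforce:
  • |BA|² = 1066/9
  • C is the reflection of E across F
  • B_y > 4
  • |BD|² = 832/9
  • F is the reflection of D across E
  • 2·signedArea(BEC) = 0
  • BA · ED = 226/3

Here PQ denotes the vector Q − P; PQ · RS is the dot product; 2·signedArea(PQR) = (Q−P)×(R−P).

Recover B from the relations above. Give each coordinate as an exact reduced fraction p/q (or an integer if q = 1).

B = (3, 13/3)

1. B_x = 3  [2·signedArea(BEC) = 0 ∩ BA · ED = 226/3]
2. B_y = 13/3  [2·signedArea(BEC) = 0 ∩ BA · ED = 226/3]
   → B = (3, 13/3)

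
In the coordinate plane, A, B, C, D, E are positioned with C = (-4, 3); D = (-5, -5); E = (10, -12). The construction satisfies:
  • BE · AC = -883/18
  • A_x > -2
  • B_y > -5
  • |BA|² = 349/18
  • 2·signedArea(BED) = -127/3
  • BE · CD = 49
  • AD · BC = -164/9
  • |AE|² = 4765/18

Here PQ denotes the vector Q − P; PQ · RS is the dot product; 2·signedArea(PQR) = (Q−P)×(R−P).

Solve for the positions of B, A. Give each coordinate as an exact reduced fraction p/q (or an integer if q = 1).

A = (-11/6, -5/6)
B = (1/3, -14/3)

1. B_x = 1/3  [2·signedArea(BED) = -127/3 ∩ BE · CD = 49]
2. B_y = -14/3  [2·signedArea(BED) = -127/3 ∩ BE · CD = 49]
   → B = (1/3, -14/3)
3. A_x = -11/6  [AD · BC = -164/9 ∩ BE · AC = -883/18]
4. A_y = -5/6  [AD · BC = -164/9 ∩ BE · AC = -883/18]
   → A = (-11/6, -5/6)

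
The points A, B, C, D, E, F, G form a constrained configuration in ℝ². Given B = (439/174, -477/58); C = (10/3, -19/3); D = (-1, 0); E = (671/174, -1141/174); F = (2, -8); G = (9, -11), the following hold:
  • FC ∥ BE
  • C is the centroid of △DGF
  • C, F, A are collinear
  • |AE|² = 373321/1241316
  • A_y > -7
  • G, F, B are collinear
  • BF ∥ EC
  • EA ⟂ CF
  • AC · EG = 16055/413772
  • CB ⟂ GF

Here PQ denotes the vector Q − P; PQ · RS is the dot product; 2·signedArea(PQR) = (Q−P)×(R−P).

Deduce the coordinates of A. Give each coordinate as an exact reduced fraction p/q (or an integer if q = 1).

A = (4076/1189, -14779/2378)

1. A_x = 4076/1189  [C, F, A are collinear ∩ EA ⟂ CF]
2. A_y = -14779/2378  [C, F, A are collinear ∩ EA ⟂ CF]
   → A = (4076/1189, -14779/2378)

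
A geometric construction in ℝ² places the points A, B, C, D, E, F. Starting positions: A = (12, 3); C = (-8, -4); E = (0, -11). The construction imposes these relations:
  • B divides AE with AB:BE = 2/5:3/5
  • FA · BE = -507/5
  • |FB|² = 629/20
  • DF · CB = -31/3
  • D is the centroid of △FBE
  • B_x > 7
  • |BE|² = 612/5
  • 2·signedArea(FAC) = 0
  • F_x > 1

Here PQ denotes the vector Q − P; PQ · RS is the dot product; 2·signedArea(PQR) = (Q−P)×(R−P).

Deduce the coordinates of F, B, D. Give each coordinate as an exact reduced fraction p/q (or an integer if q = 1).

B = (36/5, -13/5)
D = (46/15, -47/10)
F = (2, -1/2)

1. B_x = 36/5  [B divides AE with AB:BE = 2/5:3/5]
2. B_y = -13/5  [B divides AE with AB:BE = 2/5:3/5]
   → B = (36/5, -13/5)
3. F_x = 2  [2·signedArea(FAC) = 0 ∩ FA · BE = -507/5]
4. F_y = -1/2  [2·signedArea(FAC) = 0 ∩ FA · BE = -507/5]
   → F = (2, -1/2)
5. D_x = 46/15  [D is the centroid of △FBE]
6. D_y = -47/10  [D is the centroid of △FBE]
   → D = (46/15, -47/10)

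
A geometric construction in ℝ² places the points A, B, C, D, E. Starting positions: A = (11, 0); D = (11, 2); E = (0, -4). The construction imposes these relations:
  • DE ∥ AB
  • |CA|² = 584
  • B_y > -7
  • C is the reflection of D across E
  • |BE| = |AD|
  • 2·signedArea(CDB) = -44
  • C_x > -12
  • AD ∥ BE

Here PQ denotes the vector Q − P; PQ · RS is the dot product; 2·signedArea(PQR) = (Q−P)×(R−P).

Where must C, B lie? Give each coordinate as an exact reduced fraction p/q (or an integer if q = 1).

1. C_x = -11  [C is the reflection of D across E]
2. C_y = -10  [C is the reflection of D across E]
   → C = (-11, -10)
3. B_x = 0  [AD ∥ BE ∩ DE ∥ AB]
4. B_y = -6  [AD ∥ BE ∩ DE ∥ AB]
   → B = (0, -6)

B = (0, -6)
C = (-11, -10)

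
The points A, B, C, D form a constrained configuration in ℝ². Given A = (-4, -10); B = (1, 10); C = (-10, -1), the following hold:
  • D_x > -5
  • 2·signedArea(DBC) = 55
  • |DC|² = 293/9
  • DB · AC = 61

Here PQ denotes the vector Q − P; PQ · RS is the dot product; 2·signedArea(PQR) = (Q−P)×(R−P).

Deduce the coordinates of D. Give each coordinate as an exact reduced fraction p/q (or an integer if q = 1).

1. D_x = -13/3  [DB · AC = 61 ∩ 2·signedArea(DBC) = 55]
2. D_y = -1/3  [DB · AC = 61 ∩ 2·signedArea(DBC) = 55]
   → D = (-13/3, -1/3)

D = (-13/3, -1/3)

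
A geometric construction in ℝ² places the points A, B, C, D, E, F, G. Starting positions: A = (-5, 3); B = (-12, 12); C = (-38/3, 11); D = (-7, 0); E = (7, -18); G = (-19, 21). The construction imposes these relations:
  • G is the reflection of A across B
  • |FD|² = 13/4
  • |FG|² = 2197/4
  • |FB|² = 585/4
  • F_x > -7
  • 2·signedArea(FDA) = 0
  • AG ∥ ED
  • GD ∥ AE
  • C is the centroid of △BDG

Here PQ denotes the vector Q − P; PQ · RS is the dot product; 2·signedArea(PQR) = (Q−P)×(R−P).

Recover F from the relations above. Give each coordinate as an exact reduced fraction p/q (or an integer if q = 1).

1. F_x = -6  [line -3·x + 2·y + -21 = 0 ∩ |FD|² = 13/4]
2. F_y = 3/2  [line -3·x + 2·y + -21 = 0 ∩ |FD|² = 13/4]
   → F = (-6, 3/2)

F = (-6, 3/2)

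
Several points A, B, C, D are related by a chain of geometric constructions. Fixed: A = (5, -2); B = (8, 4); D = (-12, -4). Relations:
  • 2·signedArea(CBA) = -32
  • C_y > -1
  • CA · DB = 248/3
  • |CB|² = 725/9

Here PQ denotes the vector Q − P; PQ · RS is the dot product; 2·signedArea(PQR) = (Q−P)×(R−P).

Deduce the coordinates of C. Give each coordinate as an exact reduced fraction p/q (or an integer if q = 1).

1. C_x = 1/3  [CA · DB = 248/3 ∩ 2·signedArea(CBA) = -32]
2. C_y = -2/3  [CA · DB = 248/3 ∩ 2·signedArea(CBA) = -32]
   → C = (1/3, -2/3)

C = (1/3, -2/3)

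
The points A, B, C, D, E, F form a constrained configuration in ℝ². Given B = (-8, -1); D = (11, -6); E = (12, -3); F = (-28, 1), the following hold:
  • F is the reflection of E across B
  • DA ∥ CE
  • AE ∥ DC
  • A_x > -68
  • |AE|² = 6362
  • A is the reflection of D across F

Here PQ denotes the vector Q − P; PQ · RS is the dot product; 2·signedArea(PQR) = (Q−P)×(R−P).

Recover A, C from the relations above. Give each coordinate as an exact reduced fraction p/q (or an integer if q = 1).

1. A_x = -67  [A is the reflection of D across F]
2. A_y = 8  [A is the reflection of D across F]
   → A = (-67, 8)
3. C_x = 90  [DA ∥ CE ∩ AE ∥ DC]
4. C_y = -17  [DA ∥ CE ∩ AE ∥ DC]
   → C = (90, -17)

A = (-67, 8)
C = (90, -17)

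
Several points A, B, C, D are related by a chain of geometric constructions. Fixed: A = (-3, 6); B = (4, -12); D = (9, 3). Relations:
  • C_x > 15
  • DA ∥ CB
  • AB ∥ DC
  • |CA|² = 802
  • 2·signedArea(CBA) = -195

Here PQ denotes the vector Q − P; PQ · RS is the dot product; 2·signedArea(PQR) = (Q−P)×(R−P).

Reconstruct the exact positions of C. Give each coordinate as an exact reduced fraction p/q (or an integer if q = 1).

C = (16, -15)

1. C_x = 16  [DA ∥ CB ∩ AB ∥ DC]
2. C_y = -15  [DA ∥ CB ∩ AB ∥ DC]
   → C = (16, -15)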